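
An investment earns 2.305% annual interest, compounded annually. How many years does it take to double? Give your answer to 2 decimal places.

(1 + 0.02305)^t = 2.
t = ln 2 / ln(1 + 0.02305) ≈ 0.69315/0.0227884 ≈ 30.4167.

30.42 years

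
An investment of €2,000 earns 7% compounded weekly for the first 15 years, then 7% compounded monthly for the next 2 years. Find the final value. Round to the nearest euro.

€6,567

After 15 years at 7%: 2,000 × 2.855634051 ≈ 5,711.2681.
Then 2 years at 7%: 5,711.2681 × 1.149806018 ≈ 6,566.8504.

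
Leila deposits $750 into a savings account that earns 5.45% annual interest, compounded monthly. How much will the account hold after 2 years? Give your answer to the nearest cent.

$836.17

Growth factor = (1 + 0.0545/12)^24 ≈ 1.11488719.
A ≈ 750 × 1.11488719 ≈ 836.1654.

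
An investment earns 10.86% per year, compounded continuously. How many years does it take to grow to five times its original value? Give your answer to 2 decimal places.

14.82 years

e^(0.1086t) = 5, so 0.1086t = ln 5 ≈ 1.6094.
t ≈ 1.6094/0.1086 ≈ 14.8199.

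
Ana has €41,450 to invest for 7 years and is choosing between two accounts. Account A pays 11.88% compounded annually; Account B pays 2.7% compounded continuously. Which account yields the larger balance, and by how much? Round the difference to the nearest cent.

Account A growth factor: (1 + 0.1188)^7 ≈ 2.194154495; balance ≈ 90,947.7038.
Account B growth factor: e^(0.027·7) = e^0.189 ≈ 1.2080409525; balance ≈ 50,073.2975.
Account A is larger by 40,874.4063.

Account A, by €40,874.41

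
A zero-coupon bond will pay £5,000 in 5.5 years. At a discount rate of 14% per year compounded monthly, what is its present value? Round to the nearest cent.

£2,325.41

Growth factor = (1 + 0.14/12)^66 ≈ 2.150161522.
P = 5,000/2.150161522 ≈ 2,325.4067.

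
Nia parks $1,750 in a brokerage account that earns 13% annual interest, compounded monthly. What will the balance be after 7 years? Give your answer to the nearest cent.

Periodic rate = 13%/12 = 0.0108333; periods = 12·7 = 84.
A = 1,750·(1 + 0.13/12)^84 ≈ 1,750·2.472194323 ≈ 4,326.3401.

$4,326.34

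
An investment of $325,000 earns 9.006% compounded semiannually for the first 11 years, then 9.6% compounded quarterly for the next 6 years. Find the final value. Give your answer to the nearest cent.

$1,513,265.03

Phase 1: 325,000·(1 + 0.04503)^22 ≈ 856,477.6573.
Phase 2: 856,477.6573·(1 + 0.024)^24 ≈ 1,513,265.0349.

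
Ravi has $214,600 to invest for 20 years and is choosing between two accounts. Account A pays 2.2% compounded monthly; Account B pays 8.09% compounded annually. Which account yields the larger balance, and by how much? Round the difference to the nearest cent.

Account A growth factor: (1 + 0.022/12)^240 ≈ 1.55208185028; balance ≈ 333,076.7651.
Account B growth factor: (1 + 0.0809)^20 ≈ 4.739257836171; balance ≈ 1,017,044.7316.
Account B is larger by 683,967.9666.

Account B, by $683,967.97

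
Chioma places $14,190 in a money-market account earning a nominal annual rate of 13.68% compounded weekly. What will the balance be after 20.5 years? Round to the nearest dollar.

Periodic rate = 13.68%/52 = 0.00263077; periods = 52·20.5 = 1066.
A = 14,190·(1 + 0.1368/52)^1066 ≈ 14,190·16.4564515588 ≈ 233,517.0476.

$233,517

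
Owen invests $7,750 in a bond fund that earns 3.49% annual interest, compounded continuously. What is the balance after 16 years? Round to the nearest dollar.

A = P·e^(rt) = 7,750·e^(0.0349·16) = 7,750·e^0.5584.
e^0.5584 ≈ 1.747873664, so A ≈ 13,546.0209.

$13,546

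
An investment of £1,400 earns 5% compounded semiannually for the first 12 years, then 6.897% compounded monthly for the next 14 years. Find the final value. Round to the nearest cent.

£6,632.03

After 12 years at 5%: 1,400 × 1.80872595 ≈ 2,532.2163.
Then 14 years at 6.897%: 2,532.2163 × 2.619060724 ≈ 6,632.0283.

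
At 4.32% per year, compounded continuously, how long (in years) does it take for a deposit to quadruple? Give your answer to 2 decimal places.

32.09 years

e^(0.0432t) = 4, so 0.0432t = ln 4 ≈ 1.3863.
t ≈ 1.3863/0.0432 ≈ 32.0901.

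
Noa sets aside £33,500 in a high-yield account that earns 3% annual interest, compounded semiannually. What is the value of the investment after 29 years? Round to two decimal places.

£79,446.59

Growth factor = (1 + 0.015)^58 ≈ 2.3715399798.
A ≈ 33,500 × 2.3715399798 ≈ 79,446.5893.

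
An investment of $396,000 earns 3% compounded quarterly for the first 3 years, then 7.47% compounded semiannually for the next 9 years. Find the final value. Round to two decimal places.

After 3 years at 3%: 396,000 × 1.09380689767 ≈ 433,147.5315.
Then 9 years at 7.47%: 433,147.5315 × 1.93488698371 ≈ 838,091.5207.

$838,091.52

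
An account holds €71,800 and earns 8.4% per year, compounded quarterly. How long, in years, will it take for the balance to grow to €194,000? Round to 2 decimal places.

We need (1 + 0.021)^(4t) = 2.7019, so 4t = ln 2.7019 / ln 1.021 ≈ 47.8273.
t ≈ 47.8273/4 = 11.9568 years.

11.96 years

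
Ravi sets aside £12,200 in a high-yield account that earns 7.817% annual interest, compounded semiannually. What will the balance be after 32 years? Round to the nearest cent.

Growth factor = (1 + 0.039085)^64 ≈ 11.632386703.
A ≈ 12,200 × 11.632386703 ≈ 141,915.1178.

£141,915.12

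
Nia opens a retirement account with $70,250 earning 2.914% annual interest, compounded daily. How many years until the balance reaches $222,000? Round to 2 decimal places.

We need (1 + 0.0000798356)^(365t) = 3.1601, so 365t = ln 3.1601 / ln 1.00008 ≈ 14412.9031.
t ≈ 14412.9031/365 = 39.4874 years.

39.49 years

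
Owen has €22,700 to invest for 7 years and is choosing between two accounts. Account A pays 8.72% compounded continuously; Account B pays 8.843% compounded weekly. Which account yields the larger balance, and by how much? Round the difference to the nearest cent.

Account A growth factor: e^(0.0872·7) = e^0.6104 ≈ 1.8411677186; balance ≈ 41,794.5072.
Account B growth factor: (1 + 0.08843/52)^364 ≈ 1.8561125225; balance ≈ 42,133.7543.
Account B is larger by 339.2470.

Account B, by €339.25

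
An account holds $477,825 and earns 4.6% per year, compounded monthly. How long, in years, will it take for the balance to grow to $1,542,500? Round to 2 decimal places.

25.53 years

(1 + 0.00383333)^(12t) = 1,542,500/477,825 = 3.2282.
12t·ln(1 + 0.00383333) = ln(3.2282); 12t = 1.1719/0.003826 ≈ 306.3026.
t ≈ 25.5252 years.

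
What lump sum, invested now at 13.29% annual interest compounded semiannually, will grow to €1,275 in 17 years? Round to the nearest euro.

Growth factor = (1 + 0.06645)^34 ≈ 8.912036397.
P = 1,275/8.912036397 ≈ 143.0649.

€143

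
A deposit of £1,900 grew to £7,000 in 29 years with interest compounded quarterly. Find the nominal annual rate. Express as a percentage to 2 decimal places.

(1 + r/4)^116 = 7,000/1,900 = 3.68421.
1 + r/4 = 3.68421^(1/116) ≈ 1.011305, so r/4 ≈ 0.0113053.
r ≈ 4·0.0113053 = 4.52212%.

4.52%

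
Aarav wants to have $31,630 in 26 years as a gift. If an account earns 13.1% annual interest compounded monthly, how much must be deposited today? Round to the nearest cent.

$1,068.83

Periodic rate = 13.1%/12 = 0.0109167; 312 periods.
P = 31,630/(1 + 0.131/12)^312 ≈ 31,630/29.593156055 ≈ 1,068.8282.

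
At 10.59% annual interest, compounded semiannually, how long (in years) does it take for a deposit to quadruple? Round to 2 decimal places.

13.43 years

(1 + 0.05295)^(2t) = 4.
2t = ln 4 / ln(1 + 0.05295) ≈ 1.3863/0.0515957 ≈ 26.8684.
t ≈ 13.4342.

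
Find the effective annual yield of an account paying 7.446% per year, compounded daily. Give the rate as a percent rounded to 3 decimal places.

7.729%

One year is 365 periods at 0.000204 each: (1 + 0.000204)^365 ≈ 1.077294.
EAR = 1.077294 − 1 ≈ 7.72941%.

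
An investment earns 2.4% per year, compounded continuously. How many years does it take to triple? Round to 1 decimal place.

e^(0.024t) = 3, so 0.024t = ln 3 ≈ 1.0986.
t ≈ 1.0986/0.024 ≈ 45.7755.

45.8 years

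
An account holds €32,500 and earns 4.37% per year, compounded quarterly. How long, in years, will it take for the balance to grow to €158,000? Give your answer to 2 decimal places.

(1 + 0.010925)^(4t) = 158,000/32,500 = 4.8615.
4t·ln(1 + 0.010925) = ln(4.8615); 4t = 1.5814/0.0108658 ≈ 145.5357.
t ≈ 36.3839 years.

36.38 years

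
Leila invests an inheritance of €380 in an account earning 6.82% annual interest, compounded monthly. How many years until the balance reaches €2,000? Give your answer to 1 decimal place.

(1 + 0.00568333)^(12t) = 2,000/380 = 5.2632.
12t·ln(1 + 0.00568333) = ln(5.2632); 12t = 1.6607/0.00566724 ≈ 293.0404.
t ≈ 24.4200 years.

24.4 years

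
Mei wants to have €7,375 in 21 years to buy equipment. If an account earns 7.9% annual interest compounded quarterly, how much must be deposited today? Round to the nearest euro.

€1,427

Periodic rate = 7.9%/4 = 0.01975; 84 periods.
P = 7,375/(1 + 0.01975)^84 ≈ 7,375/5.169778964 ≈ 1,426.5600.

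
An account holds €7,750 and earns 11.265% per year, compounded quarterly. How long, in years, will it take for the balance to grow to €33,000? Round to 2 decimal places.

13.04 years

We need (1 + 0.0281625)^(4t) = 4.2581, so 4t = ln 4.2581 / ln 1.028163 ≈ 52.1659.
t ≈ 52.1659/4 = 13.0415 years.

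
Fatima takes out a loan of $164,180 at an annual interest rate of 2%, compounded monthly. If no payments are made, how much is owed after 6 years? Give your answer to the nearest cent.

Periodic rate = 2%/12 = 0.00166667; periods = 12·6 = 72.
A = 164,180·(1 + 0.02/12)^72 ≈ 164,180·1.12738423264 ≈ 185,093.9433.

$185,093.94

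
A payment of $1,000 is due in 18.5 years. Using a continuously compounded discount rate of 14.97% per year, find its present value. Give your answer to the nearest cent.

P = A·e^(−rt) = 1,000·e^(−2.76945).
e^(−2.76945) ≈ 0.0626964783, so P ≈ 62.6965.

$62.70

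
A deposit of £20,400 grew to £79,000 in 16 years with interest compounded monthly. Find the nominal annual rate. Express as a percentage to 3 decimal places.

8.492%

The 192-period growth factor is 79,000/20,400 = 3.87255.
r/12 = 3.87255^(1/192) − 1 ≈ 0.00707655, so r ≈ 12·0.00707655 = 8.49186%.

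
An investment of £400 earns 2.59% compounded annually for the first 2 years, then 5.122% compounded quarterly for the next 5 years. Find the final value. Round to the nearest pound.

£543

After 2 years at 2.59%: 400 × 1.05247081 ≈ 420.9883.
Then 5 years at 5.122%: 420.9883 × 1.28978325 ≈ 542.9837.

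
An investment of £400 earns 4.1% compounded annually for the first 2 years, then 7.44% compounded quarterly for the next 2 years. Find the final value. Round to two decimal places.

£502.33

After 2 years at 4.1%: 400 × 1.083681 ≈ 433.4724.
Then 2 years at 7.44%: 433.4724 × 1.15885574 ≈ 502.3320.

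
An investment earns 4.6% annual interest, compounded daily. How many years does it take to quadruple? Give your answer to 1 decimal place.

(1 + 0.000126027)^(365t) = 4.
365t = ln 4 / ln(1 + 0.000126027) ≈ 1.3863/0.000126019 ≈ 11000.6375.
t ≈ 30.1387.

30.1 years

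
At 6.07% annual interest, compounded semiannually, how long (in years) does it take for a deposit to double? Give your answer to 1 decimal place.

(1 + 0.03035)^(2t) = 2.
2t = ln 2 / ln(1 + 0.03035) ≈ 0.69315/0.0298986 ≈ 23.1833.
t ≈ 11.5917.

11.6 years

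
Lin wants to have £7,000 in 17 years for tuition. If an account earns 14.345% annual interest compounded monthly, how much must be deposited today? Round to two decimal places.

£619.85

Periodic rate = 14.345%/12 = 0.0119542; 204 periods.
P = 7,000/(1 + 0.14345/12)^204 ≈ 7,000/11.29306835 ≈ 619.8493.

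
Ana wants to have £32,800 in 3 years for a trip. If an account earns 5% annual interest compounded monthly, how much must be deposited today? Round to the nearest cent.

Growth factor = (1 + 0.05/12)^36 ≈ 1.1614722313.
P = 32,800/1.1614722313 ≈ 28,240.0208.

£28,240.02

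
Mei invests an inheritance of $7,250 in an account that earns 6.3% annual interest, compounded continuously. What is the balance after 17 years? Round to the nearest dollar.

$21,158

A = P·e^(rt) = 7,250·e^(0.063·17) = 7,250·e^1.071.
e^1.071 ≈ 2.9182963377, so A ≈ 21,157.6484.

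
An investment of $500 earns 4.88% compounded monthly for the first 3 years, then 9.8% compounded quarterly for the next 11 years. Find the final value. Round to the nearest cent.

After 3 years at 4.88%: 500 × 1.15731553 ≈ 578.6578.
Then 11 years at 9.8%: 578.6578 × 2.900857267 ≈ 1,678.6036.

$1,678.60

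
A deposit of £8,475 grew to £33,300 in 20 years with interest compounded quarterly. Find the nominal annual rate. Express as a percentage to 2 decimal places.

The 80-period growth factor is 33,300/8,475 = 3.9292.
r/4 = 3.9292^(1/80) − 1 ≈ 0.0172526, so r ≈ 4·0.0172526 = 6.90104%.

6.90%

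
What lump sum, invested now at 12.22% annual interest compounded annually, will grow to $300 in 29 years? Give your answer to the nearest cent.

Annual rate = 12.22% = 0.1222; 29 periods.
P = 300/(1 + 0.1222)^29 ≈ 300/28.3163758 ≈ 10.5946.

$10.59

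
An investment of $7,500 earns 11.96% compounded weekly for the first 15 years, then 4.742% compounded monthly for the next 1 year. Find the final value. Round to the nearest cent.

$47,189.42

Phase 1: 7,500·(1 + 0.0023)^780 ≈ 45,008.1272.
Phase 2: 45,008.1272·(1 + 0.04742/12)^12 ≈ 47,189.4160.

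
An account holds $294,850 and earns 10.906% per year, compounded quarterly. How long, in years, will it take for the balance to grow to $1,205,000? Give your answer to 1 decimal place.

13.1 years

We need (1 + 0.027265)^(4t) = 4.0868, so 4t = ln 4.0868 / ln 1.027265 ≈ 52.3335.
t ≈ 52.3335/4 = 13.0834 years.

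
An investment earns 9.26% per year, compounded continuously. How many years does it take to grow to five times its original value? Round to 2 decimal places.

17.38 years

e^(0.0926t) = 5, so 0.0926t = ln 5 ≈ 1.6094.
t ≈ 1.6094/0.0926 ≈ 17.3805.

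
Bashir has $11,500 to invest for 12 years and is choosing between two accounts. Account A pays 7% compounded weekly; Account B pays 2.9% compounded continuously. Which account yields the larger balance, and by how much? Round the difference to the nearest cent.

Account A growth factor: (1 + 0.07/52)^624 ≈ 2.3150588822; balance ≈ 26,623.1771.
Account B growth factor: e^(0.029·12) = e^0.348 ≈ 1.4162322497; balance ≈ 16,286.6709.
Account A is larger by 10,336.5063.

Account A, by $10,336.51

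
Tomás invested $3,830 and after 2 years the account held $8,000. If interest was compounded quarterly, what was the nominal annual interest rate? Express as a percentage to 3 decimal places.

(1 + r/4)^8 = 8,000/3,830 = 2.08877.
1 + r/4 = 2.08877^(1/8) ≈ 1.096444, so r/4 ≈ 0.0964439.
r ≈ 4·0.0964439 = 38.57755%.

38.578%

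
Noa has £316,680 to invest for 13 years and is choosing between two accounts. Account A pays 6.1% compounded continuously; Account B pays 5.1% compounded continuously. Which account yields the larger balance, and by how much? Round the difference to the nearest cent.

Account A, by £85,317.11

Account A growth factor: e^(0.061·13) = e^0.793 ≈ 2.21001654074; balance ≈ 699,868.0381.
Account B growth factor: e^(0.051·13) = e^0.663 ≈ 1.94060542668; balance ≈ 614,550.9265.
Account A is larger by 85,317.1116.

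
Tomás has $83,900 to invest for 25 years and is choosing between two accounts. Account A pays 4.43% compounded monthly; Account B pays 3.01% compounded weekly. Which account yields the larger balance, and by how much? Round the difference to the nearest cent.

A: (1 + 0.0443/12)^300 ≈ 3.02061591769, so 83,900 × 3.02061591769 ≈ 253,429.6755.
B: (1 + 0.0301/52)^1300 ≈ 2.12183714901, so 83,900 × 2.12183714901 ≈ 178,022.1368.
Difference ≈ 75,407.5387 in favor of A.

Account A, by $75,407.54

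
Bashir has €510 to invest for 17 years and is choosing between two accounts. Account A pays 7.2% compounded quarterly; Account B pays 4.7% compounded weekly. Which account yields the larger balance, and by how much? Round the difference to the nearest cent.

Account A growth factor: (1 + 0.018)^68 ≈ 3.363945136; balance ≈ 1,715.6120.
Account B growth factor: (1 + 0.047/52)^884 ≈ 2.222514318; balance ≈ 1,133.4823.
Account A is larger by 582.1297.

Account A, by €582.13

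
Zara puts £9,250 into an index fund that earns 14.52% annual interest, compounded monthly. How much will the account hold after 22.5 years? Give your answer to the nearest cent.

Growth factor = (1 + 0.0121)^270 ≈ 25.7231832544.
A ≈ 9,250 × 25.7231832544 ≈ 237,939.4451.

£237,939.45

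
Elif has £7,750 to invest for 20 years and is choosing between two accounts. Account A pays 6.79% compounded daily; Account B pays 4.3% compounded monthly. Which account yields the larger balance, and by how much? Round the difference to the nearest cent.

A: (1 + 0.0679/365)^7300 ≈ 3.8879176393, so 7,750 × 3.8879176393 ≈ 30,131.3617.
B: (1 + 0.043/12)^240 ≈ 2.3595309226, so 7,750 × 2.3595309226 ≈ 18,286.3647.
Difference ≈ 11,844.9971 in favor of A.

Account A, by £11,845.00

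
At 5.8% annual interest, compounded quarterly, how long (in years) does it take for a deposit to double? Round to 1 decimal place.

12.0 years

(1 + 0.0145)^(4t) = 2.
4t = ln 2 / ln(1 + 0.0145) ≈ 0.69315/0.0143959 ≈ 48.1490.
t ≈ 12.0372.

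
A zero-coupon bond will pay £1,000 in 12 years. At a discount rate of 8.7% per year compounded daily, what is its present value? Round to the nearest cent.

Growth factor = (1 + 0.087/365)^4380 ≈ 2.8402032.
P = 1,000/2.8402032 ≈ 352.0875.

£352.09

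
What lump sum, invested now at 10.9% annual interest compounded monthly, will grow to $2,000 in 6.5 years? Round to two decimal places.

Periodic rate = 10.9%/12 = 0.00908333; 78 periods.
P = 2,000/(1 + 0.109/12)^78 ≈ 2,000/2.024457134 ≈ 987.9192.

$987.92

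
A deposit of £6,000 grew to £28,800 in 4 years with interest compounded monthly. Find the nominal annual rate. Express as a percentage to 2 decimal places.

39.86%

(1 + r/12)^48 = 28,800/6,000 = 4.8.
1 + r/12 = 4.8^(1/48) ≈ 1.033219, so r/12 ≈ 0.0332193.
r ≈ 12·0.0332193 = 39.86321%.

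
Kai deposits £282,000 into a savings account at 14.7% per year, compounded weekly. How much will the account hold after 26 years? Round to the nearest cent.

Growth factor = (1 + 0.147/52)^1352 ≈ 45.449776795721.
A ≈ 282,000 × 45.449776795721 ≈ 12,816,837.0564.

£12,816,837.06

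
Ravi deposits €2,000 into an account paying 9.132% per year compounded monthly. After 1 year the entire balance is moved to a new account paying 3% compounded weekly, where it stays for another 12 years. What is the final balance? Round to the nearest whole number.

€3,139

Phase 1: 2,000·(1 + 0.00761)^12 ≈ 2,190.4817.
Phase 2: 2,190.4817·(1 + 0.03/52)^624 ≈ 3,139.3559.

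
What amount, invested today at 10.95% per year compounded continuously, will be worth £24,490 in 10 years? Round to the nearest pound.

£8,193

P = A·e^(−rt) = 24,490·e^(−1.095).
e^(−1.095) ≈ 0.33453960695, so P ≈ 8,192.8750.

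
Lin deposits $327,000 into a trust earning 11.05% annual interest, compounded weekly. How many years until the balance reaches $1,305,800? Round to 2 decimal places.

We need (1 + 0.002125)^(52t) = 3.9933, so 52t = ln 3.9933 / ln 1.002125 ≈ 652.2737.
t ≈ 652.2737/52 = 12.5437 years.

12.54 years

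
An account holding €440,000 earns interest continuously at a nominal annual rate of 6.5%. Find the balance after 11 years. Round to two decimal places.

A = P·e^(rt) = 440,000·e^(0.065·11) = 440,000·e^0.715.
e^0.715 ≈ 2.04418668226, so A ≈ 899,442.1402.

€899,442.14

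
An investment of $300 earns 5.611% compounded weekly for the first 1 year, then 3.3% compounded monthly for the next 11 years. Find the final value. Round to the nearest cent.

$455.94

Phase 1: 300·(1 + 0.05611/52)^52 ≈ 317.3046.
Phase 2: 317.3046·(1 + 0.00275)^132 ≈ 455.9413.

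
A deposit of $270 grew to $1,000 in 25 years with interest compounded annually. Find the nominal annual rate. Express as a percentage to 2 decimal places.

The 25-period growth factor is 1,000/270 = 3.7037.
r = 3.7037^(1/25) − 1 ≈ 0.0537691, i.e. 5.37691%.

5.38%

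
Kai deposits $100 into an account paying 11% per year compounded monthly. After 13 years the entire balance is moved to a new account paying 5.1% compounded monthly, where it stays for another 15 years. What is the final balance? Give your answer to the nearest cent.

Phase 1: 100·(1 + 0.11/12)^156 ≈ 415.1566.
Phase 2: 415.1566·(1 + 0.00425)^180 ≈ 890.7241.

$890.72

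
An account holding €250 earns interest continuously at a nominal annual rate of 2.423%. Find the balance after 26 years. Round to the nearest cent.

A = P·e^(rt) = 250·e^(0.02423·26) = 250·e^0.62998.
e^0.62998 ≈ 1.87757303, so A ≈ 469.3933.

€469.39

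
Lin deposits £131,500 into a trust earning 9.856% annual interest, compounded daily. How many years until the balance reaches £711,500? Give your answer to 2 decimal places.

(1 + 0.000270027)^(365t) = 711,500/131,500 = 5.4106.
365t·ln(1 + 0.000270027) = ln(5.4106); 365t = 1.6884/0.000269991 ≈ 6253.4266.
t ≈ 17.1327 years.

17.13 years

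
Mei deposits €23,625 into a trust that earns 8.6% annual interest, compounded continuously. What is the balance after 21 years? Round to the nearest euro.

A = P·e^(rt) = 23,625·e^(0.086·21) = 23,625·e^1.806.
e^1.806 ≈ 6.08605446097, so A ≈ 143,783.0366.

€143,783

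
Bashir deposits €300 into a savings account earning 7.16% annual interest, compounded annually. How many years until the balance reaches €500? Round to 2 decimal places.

7.39 years

(1 + 0.0716)^t = 500/300 = 1.6667.
t·ln(1 + 0.0716) = ln(1.6667); t = 0.51083/0.0691529 ≈ 7.3869.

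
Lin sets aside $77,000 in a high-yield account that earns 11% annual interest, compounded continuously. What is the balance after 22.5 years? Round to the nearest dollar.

$914,891

A = P·e^(rt) = 77,000·e^(0.11·22.5) = 77,000·e^2.475.
e^2.475 ≈ 11.8817071131, so A ≈ 914,891.4477.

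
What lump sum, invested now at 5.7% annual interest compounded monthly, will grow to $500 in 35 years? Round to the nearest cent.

$68.33

Periodic rate = 5.7%/12 = 0.00475; 420 periods.
P = 500/(1 + 0.00475)^420 ≈ 500/7.31755917 ≈ 68.3288.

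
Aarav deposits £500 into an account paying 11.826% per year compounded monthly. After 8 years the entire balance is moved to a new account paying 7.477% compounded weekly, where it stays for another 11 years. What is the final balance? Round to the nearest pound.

£2,916

Phase 1: 500·(1 + 0.009855)^96 ≈ 1,281.8462.
Phase 2: 1,281.8462·(1 + 0.07477/52)^572 ≈ 2,915.9063.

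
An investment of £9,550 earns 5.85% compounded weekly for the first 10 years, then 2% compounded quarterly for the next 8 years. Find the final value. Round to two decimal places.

£20,101.89

Phase 1: 9,550·(1 + 0.001125)^520 ≈ 17,136.5282.
Phase 2: 17,136.5282·(1 + 0.005)^32 ≈ 20,101.8865.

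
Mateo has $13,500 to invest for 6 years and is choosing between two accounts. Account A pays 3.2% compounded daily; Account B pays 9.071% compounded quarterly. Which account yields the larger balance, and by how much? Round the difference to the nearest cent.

Account B, by $6,766.57

A: (1 + 0.032/365)^2190 ≈ 1.2116603197, so 13,500 × 1.2116603197 ≈ 16,357.4143.
B: (1 + 0.0226775)^24 ≈ 1.7128874471, so 13,500 × 1.7128874471 ≈ 23,123.9805.
Difference ≈ 6,766.5662 in favor of B.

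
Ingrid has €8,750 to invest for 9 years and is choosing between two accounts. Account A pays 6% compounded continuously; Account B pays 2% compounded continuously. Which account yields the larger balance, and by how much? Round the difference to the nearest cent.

Account A, by €4,539.41

A: e^(0.06·9) = e^0.54 ≈ 1.7160068622, so 8,750 × 1.7160068622 ≈ 15,015.0600.
B: e^(0.02·9) = e^0.18 ≈ 1.1972173631, so 8,750 × 1.1972173631 ≈ 10,475.6519.
Difference ≈ 4,539.4081 in favor of A.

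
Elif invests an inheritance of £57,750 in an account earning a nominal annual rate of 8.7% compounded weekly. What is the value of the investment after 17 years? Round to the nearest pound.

£253,126

Growth factor = (1 + 0.087/52)^884 ≈ 4.38313463226.
A ≈ 57,750 × 4.38313463226 ≈ 253,126.0250.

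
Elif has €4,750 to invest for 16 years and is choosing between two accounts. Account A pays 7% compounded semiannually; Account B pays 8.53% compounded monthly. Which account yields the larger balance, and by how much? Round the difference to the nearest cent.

Account B, by €4,224.54

A: (1 + 0.035)^32 ≈ 3.0067075863, so 4,750 × 3.0067075863 ≈ 14,281.8610.
B: (1 + 0.0853/12)^192 ≈ 3.8960847496, so 4,750 × 3.8960847496 ≈ 18,506.4026.
Difference ≈ 4,224.5415 in favor of B.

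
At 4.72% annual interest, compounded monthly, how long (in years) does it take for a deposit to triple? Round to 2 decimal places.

(1 + 0.00393333)^(12t) = 3.
12t = ln 3 / ln(1 + 0.00393333) ≈ 1.0986/0.00392562 ≈ 279.8572.
t ≈ 23.3214.

23.32 years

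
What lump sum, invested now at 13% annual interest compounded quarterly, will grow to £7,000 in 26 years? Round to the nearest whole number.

Growth factor = (1 + 0.0325)^104 ≈ 27.83340084.
P = 7,000/27.83340084 ≈ 251.4964.

£251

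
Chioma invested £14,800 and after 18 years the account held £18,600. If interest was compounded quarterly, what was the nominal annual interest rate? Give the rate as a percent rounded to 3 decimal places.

1.272%

The 72-period growth factor is 18,600/14,800 = 1.25676.
r/4 = 1.25676^(1/72) − 1 ≈ 0.00317913, so r ≈ 4·0.00317913 = 1.27165%.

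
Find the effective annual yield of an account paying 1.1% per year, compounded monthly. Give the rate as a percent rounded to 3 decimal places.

1.106%

EAR = (1 + 1.1%/12)^12 − 1 = (1 + 0.000916667)^12 − 1.
(1 + 0.000916667)^12 ≈ 1.011056, so EAR ≈ 1.10556%.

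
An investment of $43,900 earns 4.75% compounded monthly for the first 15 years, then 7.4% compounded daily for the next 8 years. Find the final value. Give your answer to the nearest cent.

$161,571.52

After 15 years at 4.75%: 43,900 × 2.03621675452 ≈ 89,389.9155.
Then 8 years at 7.4%: 89,389.9155 × 1.80749154472 ≈ 161,571.5165.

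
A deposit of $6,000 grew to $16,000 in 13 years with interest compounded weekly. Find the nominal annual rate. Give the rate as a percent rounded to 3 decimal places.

7.550%

(1 + r/52)^676 = 16,000/6,000 = 2.66667.
1 + r/52 = 2.66667^(1/676) ≈ 1.001452, so r/52 ≈ 0.00145198.
r ≈ 52·0.00145198 = 7.55032%.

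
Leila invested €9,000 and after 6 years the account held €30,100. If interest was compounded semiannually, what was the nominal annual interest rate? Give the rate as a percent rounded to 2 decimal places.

21.17%

(1 + r/2)^12 = 30,100/9,000 = 3.34444.
1 + r/2 = 3.34444^(1/12) ≈ 1.105843, so r/2 ≈ 0.105843.
r ≈ 2·0.105843 = 21.16870%.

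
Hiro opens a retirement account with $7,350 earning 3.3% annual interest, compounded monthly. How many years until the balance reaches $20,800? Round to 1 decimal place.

31.6 years

(1 + 0.00275)^(12t) = 20,800/7,350 = 2.8299.
12t·ln(1 + 0.00275) = ln(2.8299); 12t = 1.0403/0.00274623 ≈ 378.7936.
t ≈ 31.5661 years.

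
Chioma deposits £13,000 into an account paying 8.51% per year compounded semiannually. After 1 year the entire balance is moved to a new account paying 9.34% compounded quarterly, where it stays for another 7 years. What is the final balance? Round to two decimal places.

£26,965.88

After 1 years at 8.51%: 13,000 × 1.0869105025 ≈ 14,129.8365.
Then 7 years at 9.34%: 14,129.8365 × 1.908435248 ≈ 26,965.8781.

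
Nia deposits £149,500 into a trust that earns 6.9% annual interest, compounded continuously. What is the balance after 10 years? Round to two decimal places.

A = P·e^(rt) = 149,500·e^(0.069·10) = 149,500·e^0.69.
e^0.69 ≈ 1.99371553324, so A ≈ 298,060.4722.

£298,060.47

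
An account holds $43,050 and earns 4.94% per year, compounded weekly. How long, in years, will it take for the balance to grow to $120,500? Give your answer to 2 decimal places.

(1 + 0.00095)^(52t) = 120,500/43,050 = 2.7991.
52t·ln(1 + 0.00095) = ln(2.7991); 52t = 1.0293/0.000949549 ≈ 1083.9751.
t ≈ 20.8457 years.

20.85 years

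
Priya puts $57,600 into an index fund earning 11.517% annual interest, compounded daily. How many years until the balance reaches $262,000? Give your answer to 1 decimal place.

(1 + 0.000315534)^(365t) = 262,000/57,600 = 4.5486.
365t·ln(1 + 0.000315534) = ln(4.5486); 365t = 1.5148/0.000315484 ≈ 4801.5736.
t ≈ 13.1550 years.

13.2 years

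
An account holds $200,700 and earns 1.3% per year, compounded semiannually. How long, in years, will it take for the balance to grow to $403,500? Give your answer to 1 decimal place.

53.9 years

We need (1 + 0.0065)^(2t) = 2.0105, so 2t = ln 2.0105 / ln 1.0065 ≈ 107.7896.
t ≈ 107.7896/2 = 53.8948 years.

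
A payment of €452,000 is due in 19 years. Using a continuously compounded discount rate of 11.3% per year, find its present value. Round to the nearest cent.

€52,809.03

P = A·e^(−rt) = 452,000·e^(−2.147).
e^(−2.147) ≈ 0.11683413495, so P ≈ 52,809.0290.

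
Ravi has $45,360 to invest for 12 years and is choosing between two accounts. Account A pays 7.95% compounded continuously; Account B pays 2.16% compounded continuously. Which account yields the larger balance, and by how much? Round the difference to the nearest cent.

Account A, by $58,976.18

Account A growth factor: e^(0.0795·12) = e^0.954 ≈ 2.59607321124; balance ≈ 117,757.8809.
Account B growth factor: e^(0.0216·12) = e^0.2592 ≈ 1.2958929575; balance ≈ 58,781.7046.
Account A is larger by 58,976.1763.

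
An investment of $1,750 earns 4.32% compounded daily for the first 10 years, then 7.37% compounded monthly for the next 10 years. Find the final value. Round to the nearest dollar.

$5,620

After 10 years at 4.32%: 1,750 × 1.54029574 ≈ 2,695.5175.
Then 10 years at 7.37%: 2,695.5175 × 2.084952389 ≈ 5,620.0257.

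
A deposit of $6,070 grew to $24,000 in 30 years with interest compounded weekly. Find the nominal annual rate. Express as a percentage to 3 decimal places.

4.584%

(1 + r/52)^1560 = 24,000/6,070 = 3.95387.
1 + r/52 = 3.95387^(1/1560) ≈ 1.000882, so r/52 ≈ 0.000881603.
r ≈ 52·0.000881603 = 4.58434%.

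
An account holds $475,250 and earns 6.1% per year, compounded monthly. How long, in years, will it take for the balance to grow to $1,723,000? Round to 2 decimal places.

21.17 years

(1 + 0.00508333)^(12t) = 1,723,000/475,250 = 3.6255.
12t·ln(1 + 0.00508333) = ln(3.6255); 12t = 1.288/0.00507046 ≈ 254.0168.
t ≈ 21.1681 years.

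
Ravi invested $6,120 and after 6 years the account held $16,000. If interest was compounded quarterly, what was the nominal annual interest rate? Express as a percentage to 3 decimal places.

(1 + r/4)^24 = 16,000/6,120 = 2.61438.
1 + r/4 = 2.61438^(1/24) ≈ 1.040855, so r/4 ≈ 0.0408553.
r ≈ 4·0.0408553 = 16.34212%.

16.342%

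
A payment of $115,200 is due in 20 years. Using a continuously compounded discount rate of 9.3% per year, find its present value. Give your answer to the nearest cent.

P = A·e^(−rt) = 115,200·e^(−1.86).
e^(−1.86) ≈ 0.155672630368, so P ≈ 17,933.4870.

$17,933.49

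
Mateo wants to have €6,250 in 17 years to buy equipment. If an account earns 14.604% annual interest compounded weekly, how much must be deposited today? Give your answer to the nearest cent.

Growth factor = (1 + 0.14604/52)^884 ≈ 11.9317183.
P = 6,250/11.9317183 ≈ 523.8139.

€523.81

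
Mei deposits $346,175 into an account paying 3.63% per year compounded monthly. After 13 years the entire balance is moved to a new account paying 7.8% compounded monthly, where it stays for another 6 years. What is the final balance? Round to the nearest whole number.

Phase 1: 346,175·(1 + 0.003025)^156 ≈ 554,536.2145.
Phase 2: 554,536.2145·(1 + 0.0065)^72 ≈ 884,141.9918.

$884,142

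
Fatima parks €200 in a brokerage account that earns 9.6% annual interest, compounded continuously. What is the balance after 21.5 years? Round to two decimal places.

€1,575.48

A = P·e^(rt) = 200·e^(0.096·21.5) = 200·e^2.064.
e^2.064 ≈ 7.877416541, so A ≈ 1,575.4833.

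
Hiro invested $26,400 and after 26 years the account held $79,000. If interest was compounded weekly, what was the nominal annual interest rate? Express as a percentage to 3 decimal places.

4.217%

(1 + r/52)^1352 = 79,000/26,400 = 2.99242.
1 + r/52 = 2.99242^(1/1352) ≈ 1.000811, so r/52 ≈ 0.000811042.
r ≈ 52·0.000811042 = 4.21742%.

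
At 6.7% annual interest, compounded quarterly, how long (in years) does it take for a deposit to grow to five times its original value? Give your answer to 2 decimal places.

24.22 years

(1 + 0.01675)^(4t) = 5.
4t = ln 5 / ln(1 + 0.01675) ≈ 1.6094/0.0166113 ≈ 96.8883.
t ≈ 24.2221.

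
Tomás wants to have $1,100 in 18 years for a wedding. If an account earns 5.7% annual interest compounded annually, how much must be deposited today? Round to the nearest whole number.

$406

Annual rate = 5.7% = 0.057; 18 periods.
P = 1,100/(1 + 0.057)^18 ≈ 1,100/2.712375242 ≈ 405.5486.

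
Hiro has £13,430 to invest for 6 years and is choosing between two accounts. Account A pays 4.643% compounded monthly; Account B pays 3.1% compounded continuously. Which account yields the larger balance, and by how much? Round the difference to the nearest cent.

Account A, by £1,559.49

A: (1 + 0.04643/12)^72 ≈ 1.3205422529, so 13,430 × 1.3205422529 ≈ 17,734.8825.
B: e^(0.031·6) = e^0.186 ≈ 1.2044222604, so 13,430 × 1.2044222604 ≈ 16,175.3910.
Difference ≈ 1,559.4915 in favor of A.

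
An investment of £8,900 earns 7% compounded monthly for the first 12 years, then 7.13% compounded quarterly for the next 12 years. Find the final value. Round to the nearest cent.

Phase 1: 8,900·(1 + 0.07/12)^144 ≈ 20,565.4146.
Phase 2: 20,565.4146·(1 + 0.017825)^48 ≈ 48,022.7401.

£48,022.74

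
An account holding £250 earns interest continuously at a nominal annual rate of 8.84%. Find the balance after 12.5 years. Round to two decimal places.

A = P·e^(rt) = 250·e^(0.0884·12.5) = 250·e^1.105.
e^1.105 ≈ 3.01922447, so A ≈ 754.8061.

£754.81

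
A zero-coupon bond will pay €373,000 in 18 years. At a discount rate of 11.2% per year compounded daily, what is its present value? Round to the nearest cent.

€49,694.17

Periodic rate = 11.2%/365 = 0.000306849; 6570 periods.
P = 373,000/(1 + 0.112/365)^6570 ≈ 373,000/7.50591036715 ≈ 49,694.1719.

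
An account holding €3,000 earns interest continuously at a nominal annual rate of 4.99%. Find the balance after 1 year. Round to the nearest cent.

€3,153.50

A = P·e^(rt) = 3,000·e^(0.0499·1) = 3,000·e^0.0499.
e^0.0499 ≈ 1.051165975, so A ≈ 3,153.4979.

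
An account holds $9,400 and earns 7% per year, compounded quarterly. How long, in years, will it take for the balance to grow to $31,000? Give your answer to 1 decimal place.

17.2 years

(1 + 0.0175)^(4t) = 31,000/9,400 = 3.2979.
4t·ln(1 + 0.0175) = ln(3.2979); 4t = 1.1933/0.0173486 ≈ 68.7822.
t ≈ 17.1956 years.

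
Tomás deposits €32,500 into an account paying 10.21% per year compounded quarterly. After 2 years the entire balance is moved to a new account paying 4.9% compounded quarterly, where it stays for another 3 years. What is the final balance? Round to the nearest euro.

After 2 years at 10.21%: 32,500 × 1.2234043368 ≈ 39,760.6409.
Then 3 years at 4.9%: 39,760.6409 × 1.1573199119 ≈ 46,015.7815.

€46,016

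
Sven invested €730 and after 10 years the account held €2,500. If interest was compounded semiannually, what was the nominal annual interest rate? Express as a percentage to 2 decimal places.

(1 + r/2)^20 = 2,500/730 = 3.42466.
1 + r/2 = 3.42466^(1/20) ≈ 1.063484, so r/2 ≈ 0.0634837.
r ≈ 2·0.0634837 = 12.69675%.

12.70%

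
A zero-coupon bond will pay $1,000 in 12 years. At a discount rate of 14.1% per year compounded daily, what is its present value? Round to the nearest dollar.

$184

Periodic rate = 14.1%/365 = 0.000386301; 4380 periods.
P = 1,000/(1 + 0.141/365)^4380 ≈ 1,000/5.42855657 ≈ 184.2110.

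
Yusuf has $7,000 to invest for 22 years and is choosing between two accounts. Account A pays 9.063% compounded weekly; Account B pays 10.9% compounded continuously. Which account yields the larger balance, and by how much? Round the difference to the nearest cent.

Account A growth factor: (1 + 0.09063/52)^1144 ≈ 7.331092005; balance ≈ 51,317.6440.
Account B growth factor: e^(0.109·22) = e^2.398 ≈ 11.00115206; balance ≈ 77,008.0644.
Account B is larger by 25,690.4204.

Account B, by $25,690.42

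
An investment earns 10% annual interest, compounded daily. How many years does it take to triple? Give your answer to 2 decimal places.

(1 + 0.000273973)^(365t) = 3.
365t = ln 3 / ln(1 + 0.000273973) ≈ 1.0986/0.000273935 ≈ 4010.4841.
t ≈ 10.9876.

10.99 years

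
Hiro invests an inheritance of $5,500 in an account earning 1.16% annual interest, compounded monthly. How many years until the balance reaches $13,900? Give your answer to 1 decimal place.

We need (1 + 0.000966667)^(12t) = 2.5273, so 12t = ln 2.5273 / ln 1.000967 ≈ 959.5746.
t ≈ 959.5746/12 = 79.9646 years.

80.0 years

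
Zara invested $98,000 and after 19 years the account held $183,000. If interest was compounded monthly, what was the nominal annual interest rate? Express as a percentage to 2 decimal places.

3.29%

The 228-period growth factor is 183,000/98,000 = 1.86735.
r/12 = 1.86735^(1/228) − 1 ≈ 0.00274287, so r ≈ 12·0.00274287 = 3.29145%.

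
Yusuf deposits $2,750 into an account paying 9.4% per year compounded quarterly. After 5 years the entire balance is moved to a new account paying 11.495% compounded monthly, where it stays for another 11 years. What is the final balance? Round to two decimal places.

$15,403.51

Phase 1: 2,750·(1 + 0.0235)^20 ≈ 4,376.1241.
Phase 2: 4,376.1241·(1 + 0.11495/12)^132 ≈ 15,403.5137.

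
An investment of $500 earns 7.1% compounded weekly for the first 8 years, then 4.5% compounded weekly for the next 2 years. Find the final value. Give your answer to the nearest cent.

$965.05

Phase 1: 500·(1 + 0.071/52)^416 ≈ 882.0252.
Phase 2: 882.0252·(1 + 0.045/52)^104 ≈ 965.0518.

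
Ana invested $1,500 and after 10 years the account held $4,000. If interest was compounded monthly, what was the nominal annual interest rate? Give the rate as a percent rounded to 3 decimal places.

9.848%

The 120-period growth factor is 4,000/1,500 = 2.66667.
r/12 = 2.66667^(1/120) − 1 ≈ 0.00820707, so r ≈ 12·0.00820707 = 9.84849%.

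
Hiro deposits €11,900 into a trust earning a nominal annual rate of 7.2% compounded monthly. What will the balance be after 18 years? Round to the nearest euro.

€43,322

Periodic rate = 7.2%/12 = 0.006; periods = 12·18 = 216.
A = 11,900·(1 + 0.006)^216 ≈ 11,900·3.6405234722 ≈ 43,322.2293.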